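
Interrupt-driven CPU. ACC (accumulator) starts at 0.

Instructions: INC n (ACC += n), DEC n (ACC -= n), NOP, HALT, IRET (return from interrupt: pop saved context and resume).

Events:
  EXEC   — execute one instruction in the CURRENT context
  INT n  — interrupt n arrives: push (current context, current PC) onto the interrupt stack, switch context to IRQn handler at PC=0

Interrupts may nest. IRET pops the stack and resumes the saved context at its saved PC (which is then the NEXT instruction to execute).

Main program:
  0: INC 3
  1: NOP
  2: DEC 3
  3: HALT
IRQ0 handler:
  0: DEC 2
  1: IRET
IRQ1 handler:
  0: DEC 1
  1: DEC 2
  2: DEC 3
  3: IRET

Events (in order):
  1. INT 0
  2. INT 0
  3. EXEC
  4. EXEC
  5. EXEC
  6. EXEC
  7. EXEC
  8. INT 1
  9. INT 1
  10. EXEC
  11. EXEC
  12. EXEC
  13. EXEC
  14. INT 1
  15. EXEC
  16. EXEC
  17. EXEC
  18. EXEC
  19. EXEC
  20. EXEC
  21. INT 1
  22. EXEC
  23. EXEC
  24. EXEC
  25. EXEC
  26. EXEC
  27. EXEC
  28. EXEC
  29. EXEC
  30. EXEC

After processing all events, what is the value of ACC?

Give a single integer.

Answer: -28

Derivation:
Event 1 (INT 0): INT 0 arrives: push (MAIN, PC=0), enter IRQ0 at PC=0 (depth now 1)
Event 2 (INT 0): INT 0 arrives: push (IRQ0, PC=0), enter IRQ0 at PC=0 (depth now 2)
Event 3 (EXEC): [IRQ0] PC=0: DEC 2 -> ACC=-2
Event 4 (EXEC): [IRQ0] PC=1: IRET -> resume IRQ0 at PC=0 (depth now 1)
Event 5 (EXEC): [IRQ0] PC=0: DEC 2 -> ACC=-4
Event 6 (EXEC): [IRQ0] PC=1: IRET -> resume MAIN at PC=0 (depth now 0)
Event 7 (EXEC): [MAIN] PC=0: INC 3 -> ACC=-1
Event 8 (INT 1): INT 1 arrives: push (MAIN, PC=1), enter IRQ1 at PC=0 (depth now 1)
Event 9 (INT 1): INT 1 arrives: push (IRQ1, PC=0), enter IRQ1 at PC=0 (depth now 2)
Event 10 (EXEC): [IRQ1] PC=0: DEC 1 -> ACC=-2
Event 11 (EXEC): [IRQ1] PC=1: DEC 2 -> ACC=-4
Event 12 (EXEC): [IRQ1] PC=2: DEC 3 -> ACC=-7
Event 13 (EXEC): [IRQ1] PC=3: IRET -> resume IRQ1 at PC=0 (depth now 1)
Event 14 (INT 1): INT 1 arrives: push (IRQ1, PC=0), enter IRQ1 at PC=0 (depth now 2)
Event 15 (EXEC): [IRQ1] PC=0: DEC 1 -> ACC=-8
Event 16 (EXEC): [IRQ1] PC=1: DEC 2 -> ACC=-10
Event 17 (EXEC): [IRQ1] PC=2: DEC 3 -> ACC=-13
Event 18 (EXEC): [IRQ1] PC=3: IRET -> resume IRQ1 at PC=0 (depth now 1)
Event 19 (EXEC): [IRQ1] PC=0: DEC 1 -> ACC=-14
Event 20 (EXEC): [IRQ1] PC=1: DEC 2 -> ACC=-16
Event 21 (INT 1): INT 1 arrives: push (IRQ1, PC=2), enter IRQ1 at PC=0 (depth now 2)
Event 22 (EXEC): [IRQ1] PC=0: DEC 1 -> ACC=-17
Event 23 (EXEC): [IRQ1] PC=1: DEC 2 -> ACC=-19
Event 24 (EXEC): [IRQ1] PC=2: DEC 3 -> ACC=-22
Event 25 (EXEC): [IRQ1] PC=3: IRET -> resume IRQ1 at PC=2 (depth now 1)
Event 26 (EXEC): [IRQ1] PC=2: DEC 3 -> ACC=-25
Event 27 (EXEC): [IRQ1] PC=3: IRET -> resume MAIN at PC=1 (depth now 0)
Event 28 (EXEC): [MAIN] PC=1: NOP
Event 29 (EXEC): [MAIN] PC=2: DEC 3 -> ACC=-28
Event 30 (EXEC): [MAIN] PC=3: HALT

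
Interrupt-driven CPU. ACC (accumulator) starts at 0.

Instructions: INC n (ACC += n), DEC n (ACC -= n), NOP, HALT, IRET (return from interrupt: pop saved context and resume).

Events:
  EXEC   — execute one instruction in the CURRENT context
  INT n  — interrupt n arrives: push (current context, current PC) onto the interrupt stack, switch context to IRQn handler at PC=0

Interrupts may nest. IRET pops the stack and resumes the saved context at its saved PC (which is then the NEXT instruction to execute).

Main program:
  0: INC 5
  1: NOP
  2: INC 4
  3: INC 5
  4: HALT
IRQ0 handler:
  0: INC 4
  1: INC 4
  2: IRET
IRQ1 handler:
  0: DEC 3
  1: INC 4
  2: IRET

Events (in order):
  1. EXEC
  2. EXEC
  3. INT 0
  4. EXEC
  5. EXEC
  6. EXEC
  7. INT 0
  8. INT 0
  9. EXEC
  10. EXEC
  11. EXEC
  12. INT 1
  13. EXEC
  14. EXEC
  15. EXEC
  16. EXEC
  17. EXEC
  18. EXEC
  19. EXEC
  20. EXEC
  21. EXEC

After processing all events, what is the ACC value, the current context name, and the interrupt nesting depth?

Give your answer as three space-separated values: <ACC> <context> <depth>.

Answer: 39 MAIN 0

Derivation:
Event 1 (EXEC): [MAIN] PC=0: INC 5 -> ACC=5
Event 2 (EXEC): [MAIN] PC=1: NOP
Event 3 (INT 0): INT 0 arrives: push (MAIN, PC=2), enter IRQ0 at PC=0 (depth now 1)
Event 4 (EXEC): [IRQ0] PC=0: INC 4 -> ACC=9
Event 5 (EXEC): [IRQ0] PC=1: INC 4 -> ACC=13
Event 6 (EXEC): [IRQ0] PC=2: IRET -> resume MAIN at PC=2 (depth now 0)
Event 7 (INT 0): INT 0 arrives: push (MAIN, PC=2), enter IRQ0 at PC=0 (depth now 1)
Event 8 (INT 0): INT 0 arrives: push (IRQ0, PC=0), enter IRQ0 at PC=0 (depth now 2)
Event 9 (EXEC): [IRQ0] PC=0: INC 4 -> ACC=17
Event 10 (EXEC): [IRQ0] PC=1: INC 4 -> ACC=21
Event 11 (EXEC): [IRQ0] PC=2: IRET -> resume IRQ0 at PC=0 (depth now 1)
Event 12 (INT 1): INT 1 arrives: push (IRQ0, PC=0), enter IRQ1 at PC=0 (depth now 2)
Event 13 (EXEC): [IRQ1] PC=0: DEC 3 -> ACC=18
Event 14 (EXEC): [IRQ1] PC=1: INC 4 -> ACC=22
Event 15 (EXEC): [IRQ1] PC=2: IRET -> resume IRQ0 at PC=0 (depth now 1)
Event 16 (EXEC): [IRQ0] PC=0: INC 4 -> ACC=26
Event 17 (EXEC): [IRQ0] PC=1: INC 4 -> ACC=30
Event 18 (EXEC): [IRQ0] PC=2: IRET -> resume MAIN at PC=2 (depth now 0)
Event 19 (EXEC): [MAIN] PC=2: INC 4 -> ACC=34
Event 20 (EXEC): [MAIN] PC=3: INC 5 -> ACC=39
Event 21 (EXEC): [MAIN] PC=4: HALT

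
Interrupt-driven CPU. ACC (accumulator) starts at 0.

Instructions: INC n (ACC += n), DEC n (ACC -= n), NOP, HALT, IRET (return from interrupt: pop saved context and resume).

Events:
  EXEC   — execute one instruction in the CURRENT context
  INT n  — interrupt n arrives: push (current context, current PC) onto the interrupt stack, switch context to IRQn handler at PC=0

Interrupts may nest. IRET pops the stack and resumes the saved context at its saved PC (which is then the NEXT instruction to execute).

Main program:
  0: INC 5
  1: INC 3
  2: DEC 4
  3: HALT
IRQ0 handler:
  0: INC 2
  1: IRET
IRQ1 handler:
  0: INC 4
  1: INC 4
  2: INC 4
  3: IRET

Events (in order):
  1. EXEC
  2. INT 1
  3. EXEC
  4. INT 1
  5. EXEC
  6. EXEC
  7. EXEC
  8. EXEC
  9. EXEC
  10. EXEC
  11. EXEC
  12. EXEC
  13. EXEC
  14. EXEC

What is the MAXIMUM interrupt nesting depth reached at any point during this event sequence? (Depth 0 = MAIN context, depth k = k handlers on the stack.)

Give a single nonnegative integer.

Answer: 2

Derivation:
Event 1 (EXEC): [MAIN] PC=0: INC 5 -> ACC=5 [depth=0]
Event 2 (INT 1): INT 1 arrives: push (MAIN, PC=1), enter IRQ1 at PC=0 (depth now 1) [depth=1]
Event 3 (EXEC): [IRQ1] PC=0: INC 4 -> ACC=9 [depth=1]
Event 4 (INT 1): INT 1 arrives: push (IRQ1, PC=1), enter IRQ1 at PC=0 (depth now 2) [depth=2]
Event 5 (EXEC): [IRQ1] PC=0: INC 4 -> ACC=13 [depth=2]
Event 6 (EXEC): [IRQ1] PC=1: INC 4 -> ACC=17 [depth=2]
Event 7 (EXEC): [IRQ1] PC=2: INC 4 -> ACC=21 [depth=2]
Event 8 (EXEC): [IRQ1] PC=3: IRET -> resume IRQ1 at PC=1 (depth now 1) [depth=1]
Event 9 (EXEC): [IRQ1] PC=1: INC 4 -> ACC=25 [depth=1]
Event 10 (EXEC): [IRQ1] PC=2: INC 4 -> ACC=29 [depth=1]
Event 11 (EXEC): [IRQ1] PC=3: IRET -> resume MAIN at PC=1 (depth now 0) [depth=0]
Event 12 (EXEC): [MAIN] PC=1: INC 3 -> ACC=32 [depth=0]
Event 13 (EXEC): [MAIN] PC=2: DEC 4 -> ACC=28 [depth=0]
Event 14 (EXEC): [MAIN] PC=3: HALT [depth=0]
Max depth observed: 2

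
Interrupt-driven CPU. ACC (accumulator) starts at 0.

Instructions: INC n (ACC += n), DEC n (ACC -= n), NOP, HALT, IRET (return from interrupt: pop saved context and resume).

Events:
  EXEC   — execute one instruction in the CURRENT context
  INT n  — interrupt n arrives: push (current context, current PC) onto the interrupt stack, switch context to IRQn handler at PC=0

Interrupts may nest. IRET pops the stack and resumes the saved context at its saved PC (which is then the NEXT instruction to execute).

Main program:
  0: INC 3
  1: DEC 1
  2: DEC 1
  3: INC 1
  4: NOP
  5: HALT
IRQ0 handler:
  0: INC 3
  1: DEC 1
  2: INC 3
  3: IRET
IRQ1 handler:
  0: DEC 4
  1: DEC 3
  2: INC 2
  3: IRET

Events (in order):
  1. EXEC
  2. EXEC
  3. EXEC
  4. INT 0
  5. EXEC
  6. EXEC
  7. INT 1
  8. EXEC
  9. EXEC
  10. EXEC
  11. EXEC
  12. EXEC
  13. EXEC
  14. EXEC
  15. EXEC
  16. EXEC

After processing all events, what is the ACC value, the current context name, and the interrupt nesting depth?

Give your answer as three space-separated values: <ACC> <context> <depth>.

Event 1 (EXEC): [MAIN] PC=0: INC 3 -> ACC=3
Event 2 (EXEC): [MAIN] PC=1: DEC 1 -> ACC=2
Event 3 (EXEC): [MAIN] PC=2: DEC 1 -> ACC=1
Event 4 (INT 0): INT 0 arrives: push (MAIN, PC=3), enter IRQ0 at PC=0 (depth now 1)
Event 5 (EXEC): [IRQ0] PC=0: INC 3 -> ACC=4
Event 6 (EXEC): [IRQ0] PC=1: DEC 1 -> ACC=3
Event 7 (INT 1): INT 1 arrives: push (IRQ0, PC=2), enter IRQ1 at PC=0 (depth now 2)
Event 8 (EXEC): [IRQ1] PC=0: DEC 4 -> ACC=-1
Event 9 (EXEC): [IRQ1] PC=1: DEC 3 -> ACC=-4
Event 10 (EXEC): [IRQ1] PC=2: INC 2 -> ACC=-2
Event 11 (EXEC): [IRQ1] PC=3: IRET -> resume IRQ0 at PC=2 (depth now 1)
Event 12 (EXEC): [IRQ0] PC=2: INC 3 -> ACC=1
Event 13 (EXEC): [IRQ0] PC=3: IRET -> resume MAIN at PC=3 (depth now 0)
Event 14 (EXEC): [MAIN] PC=3: INC 1 -> ACC=2
Event 15 (EXEC): [MAIN] PC=4: NOP
Event 16 (EXEC): [MAIN] PC=5: HALT

Answer: 2 MAIN 0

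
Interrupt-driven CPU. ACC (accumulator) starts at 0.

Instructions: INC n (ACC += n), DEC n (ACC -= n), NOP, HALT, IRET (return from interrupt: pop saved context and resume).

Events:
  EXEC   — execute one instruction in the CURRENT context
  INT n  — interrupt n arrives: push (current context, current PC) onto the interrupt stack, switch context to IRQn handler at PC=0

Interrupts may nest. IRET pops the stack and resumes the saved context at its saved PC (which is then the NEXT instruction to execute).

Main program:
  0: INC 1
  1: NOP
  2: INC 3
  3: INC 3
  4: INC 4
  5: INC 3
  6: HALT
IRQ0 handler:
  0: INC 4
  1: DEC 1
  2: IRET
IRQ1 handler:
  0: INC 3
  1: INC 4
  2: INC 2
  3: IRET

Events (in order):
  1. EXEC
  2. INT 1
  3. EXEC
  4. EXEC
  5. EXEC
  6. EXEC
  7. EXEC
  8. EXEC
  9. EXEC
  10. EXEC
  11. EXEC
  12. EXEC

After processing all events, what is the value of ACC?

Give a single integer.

Answer: 23

Derivation:
Event 1 (EXEC): [MAIN] PC=0: INC 1 -> ACC=1
Event 2 (INT 1): INT 1 arrives: push (MAIN, PC=1), enter IRQ1 at PC=0 (depth now 1)
Event 3 (EXEC): [IRQ1] PC=0: INC 3 -> ACC=4
Event 4 (EXEC): [IRQ1] PC=1: INC 4 -> ACC=8
Event 5 (EXEC): [IRQ1] PC=2: INC 2 -> ACC=10
Event 6 (EXEC): [IRQ1] PC=3: IRET -> resume MAIN at PC=1 (depth now 0)
Event 7 (EXEC): [MAIN] PC=1: NOP
Event 8 (EXEC): [MAIN] PC=2: INC 3 -> ACC=13
Event 9 (EXEC): [MAIN] PC=3: INC 3 -> ACC=16
Event 10 (EXEC): [MAIN] PC=4: INC 4 -> ACC=20
Event 11 (EXEC): [MAIN] PC=5: INC 3 -> ACC=23
Event 12 (EXEC): [MAIN] PC=6: HALT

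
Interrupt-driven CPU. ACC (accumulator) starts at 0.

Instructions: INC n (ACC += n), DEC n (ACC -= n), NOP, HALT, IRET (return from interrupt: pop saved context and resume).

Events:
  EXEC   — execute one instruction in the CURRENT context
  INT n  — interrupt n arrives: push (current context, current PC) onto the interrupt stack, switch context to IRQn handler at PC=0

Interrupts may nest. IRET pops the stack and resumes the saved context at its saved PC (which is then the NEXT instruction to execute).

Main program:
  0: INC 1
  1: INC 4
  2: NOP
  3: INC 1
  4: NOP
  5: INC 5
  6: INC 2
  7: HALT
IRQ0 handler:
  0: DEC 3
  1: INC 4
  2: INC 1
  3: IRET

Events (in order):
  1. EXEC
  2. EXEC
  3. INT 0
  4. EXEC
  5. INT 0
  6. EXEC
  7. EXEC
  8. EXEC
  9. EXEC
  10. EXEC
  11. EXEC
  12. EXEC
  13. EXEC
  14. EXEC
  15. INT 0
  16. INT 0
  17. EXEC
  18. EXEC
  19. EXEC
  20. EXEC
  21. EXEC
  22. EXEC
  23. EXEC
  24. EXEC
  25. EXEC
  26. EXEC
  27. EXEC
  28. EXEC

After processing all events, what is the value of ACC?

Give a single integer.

Answer: 21

Derivation:
Event 1 (EXEC): [MAIN] PC=0: INC 1 -> ACC=1
Event 2 (EXEC): [MAIN] PC=1: INC 4 -> ACC=5
Event 3 (INT 0): INT 0 arrives: push (MAIN, PC=2), enter IRQ0 at PC=0 (depth now 1)
Event 4 (EXEC): [IRQ0] PC=0: DEC 3 -> ACC=2
Event 5 (INT 0): INT 0 arrives: push (IRQ0, PC=1), enter IRQ0 at PC=0 (depth now 2)
Event 6 (EXEC): [IRQ0] PC=0: DEC 3 -> ACC=-1
Event 7 (EXEC): [IRQ0] PC=1: INC 4 -> ACC=3
Event 8 (EXEC): [IRQ0] PC=2: INC 1 -> ACC=4
Event 9 (EXEC): [IRQ0] PC=3: IRET -> resume IRQ0 at PC=1 (depth now 1)
Event 10 (EXEC): [IRQ0] PC=1: INC 4 -> ACC=8
Event 11 (EXEC): [IRQ0] PC=2: INC 1 -> ACC=9
Event 12 (EXEC): [IRQ0] PC=3: IRET -> resume MAIN at PC=2 (depth now 0)
Event 13 (EXEC): [MAIN] PC=2: NOP
Event 14 (EXEC): [MAIN] PC=3: INC 1 -> ACC=10
Event 15 (INT 0): INT 0 arrives: push (MAIN, PC=4), enter IRQ0 at PC=0 (depth now 1)
Event 16 (INT 0): INT 0 arrives: push (IRQ0, PC=0), enter IRQ0 at PC=0 (depth now 2)
Event 17 (EXEC): [IRQ0] PC=0: DEC 3 -> ACC=7
Event 18 (EXEC): [IRQ0] PC=1: INC 4 -> ACC=11
Event 19 (EXEC): [IRQ0] PC=2: INC 1 -> ACC=12
Event 20 (EXEC): [IRQ0] PC=3: IRET -> resume IRQ0 at PC=0 (depth now 1)
Event 21 (EXEC): [IRQ0] PC=0: DEC 3 -> ACC=9
Event 22 (EXEC): [IRQ0] PC=1: INC 4 -> ACC=13
Event 23 (EXEC): [IRQ0] PC=2: INC 1 -> ACC=14
Event 24 (EXEC): [IRQ0] PC=3: IRET -> resume MAIN at PC=4 (depth now 0)
Event 25 (EXEC): [MAIN] PC=4: NOP
Event 26 (EXEC): [MAIN] PC=5: INC 5 -> ACC=19
Event 27 (EXEC): [MAIN] PC=6: INC 2 -> ACC=21
Event 28 (EXEC): [MAIN] PC=7: HALT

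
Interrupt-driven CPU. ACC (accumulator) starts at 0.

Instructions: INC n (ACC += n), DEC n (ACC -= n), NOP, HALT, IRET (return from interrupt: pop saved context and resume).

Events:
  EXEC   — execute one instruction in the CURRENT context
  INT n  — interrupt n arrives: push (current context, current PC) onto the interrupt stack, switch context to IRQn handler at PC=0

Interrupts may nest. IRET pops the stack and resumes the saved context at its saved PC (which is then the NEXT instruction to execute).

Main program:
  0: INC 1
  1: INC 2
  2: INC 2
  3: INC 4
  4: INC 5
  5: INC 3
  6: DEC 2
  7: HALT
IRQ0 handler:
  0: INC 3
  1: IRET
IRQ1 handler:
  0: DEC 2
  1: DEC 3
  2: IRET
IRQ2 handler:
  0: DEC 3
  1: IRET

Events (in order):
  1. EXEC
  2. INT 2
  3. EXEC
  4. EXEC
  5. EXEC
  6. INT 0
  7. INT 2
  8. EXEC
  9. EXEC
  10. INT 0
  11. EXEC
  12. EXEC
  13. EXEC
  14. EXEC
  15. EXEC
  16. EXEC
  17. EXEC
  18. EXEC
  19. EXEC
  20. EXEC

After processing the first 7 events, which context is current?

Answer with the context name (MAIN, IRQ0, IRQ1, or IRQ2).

Event 1 (EXEC): [MAIN] PC=0: INC 1 -> ACC=1
Event 2 (INT 2): INT 2 arrives: push (MAIN, PC=1), enter IRQ2 at PC=0 (depth now 1)
Event 3 (EXEC): [IRQ2] PC=0: DEC 3 -> ACC=-2
Event 4 (EXEC): [IRQ2] PC=1: IRET -> resume MAIN at PC=1 (depth now 0)
Event 5 (EXEC): [MAIN] PC=1: INC 2 -> ACC=0
Event 6 (INT 0): INT 0 arrives: push (MAIN, PC=2), enter IRQ0 at PC=0 (depth now 1)
Event 7 (INT 2): INT 2 arrives: push (IRQ0, PC=0), enter IRQ2 at PC=0 (depth now 2)

Answer: IRQ2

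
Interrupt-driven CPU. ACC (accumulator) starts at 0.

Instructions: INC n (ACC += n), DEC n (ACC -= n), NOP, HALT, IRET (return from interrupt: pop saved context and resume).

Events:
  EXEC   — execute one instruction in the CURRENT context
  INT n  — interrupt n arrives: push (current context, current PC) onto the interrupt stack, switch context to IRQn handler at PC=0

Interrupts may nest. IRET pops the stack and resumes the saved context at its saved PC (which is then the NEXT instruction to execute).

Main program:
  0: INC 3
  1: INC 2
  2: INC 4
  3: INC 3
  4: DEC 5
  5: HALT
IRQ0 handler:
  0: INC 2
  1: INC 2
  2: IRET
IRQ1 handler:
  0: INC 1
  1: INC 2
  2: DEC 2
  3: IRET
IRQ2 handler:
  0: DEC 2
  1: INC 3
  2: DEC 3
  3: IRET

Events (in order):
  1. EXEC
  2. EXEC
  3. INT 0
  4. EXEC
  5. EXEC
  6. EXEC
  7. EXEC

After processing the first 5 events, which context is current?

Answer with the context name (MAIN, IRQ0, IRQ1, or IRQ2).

Answer: IRQ0

Derivation:
Event 1 (EXEC): [MAIN] PC=0: INC 3 -> ACC=3
Event 2 (EXEC): [MAIN] PC=1: INC 2 -> ACC=5
Event 3 (INT 0): INT 0 arrives: push (MAIN, PC=2), enter IRQ0 at PC=0 (depth now 1)
Event 4 (EXEC): [IRQ0] PC=0: INC 2 -> ACC=7
Event 5 (EXEC): [IRQ0] PC=1: INC 2 -> ACC=9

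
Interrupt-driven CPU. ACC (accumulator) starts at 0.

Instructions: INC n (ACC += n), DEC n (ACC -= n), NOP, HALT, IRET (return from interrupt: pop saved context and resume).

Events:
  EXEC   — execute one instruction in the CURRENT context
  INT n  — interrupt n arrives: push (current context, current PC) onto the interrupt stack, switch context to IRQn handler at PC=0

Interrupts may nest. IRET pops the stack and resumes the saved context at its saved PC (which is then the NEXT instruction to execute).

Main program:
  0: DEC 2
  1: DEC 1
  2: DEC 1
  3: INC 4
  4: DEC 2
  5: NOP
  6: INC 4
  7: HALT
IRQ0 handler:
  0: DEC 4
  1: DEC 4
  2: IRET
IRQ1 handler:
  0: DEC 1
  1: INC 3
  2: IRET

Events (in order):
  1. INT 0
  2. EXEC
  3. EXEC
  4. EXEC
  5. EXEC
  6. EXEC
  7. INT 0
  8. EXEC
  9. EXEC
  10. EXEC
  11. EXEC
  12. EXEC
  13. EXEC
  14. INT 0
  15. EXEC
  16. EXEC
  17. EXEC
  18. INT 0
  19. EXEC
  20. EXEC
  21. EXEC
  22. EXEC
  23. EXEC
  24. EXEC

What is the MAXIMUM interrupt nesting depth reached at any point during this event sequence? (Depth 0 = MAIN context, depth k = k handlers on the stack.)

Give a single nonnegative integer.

Answer: 1

Derivation:
Event 1 (INT 0): INT 0 arrives: push (MAIN, PC=0), enter IRQ0 at PC=0 (depth now 1) [depth=1]
Event 2 (EXEC): [IRQ0] PC=0: DEC 4 -> ACC=-4 [depth=1]
Event 3 (EXEC): [IRQ0] PC=1: DEC 4 -> ACC=-8 [depth=1]
Event 4 (EXEC): [IRQ0] PC=2: IRET -> resume MAIN at PC=0 (depth now 0) [depth=0]
Event 5 (EXEC): [MAIN] PC=0: DEC 2 -> ACC=-10 [depth=0]
Event 6 (EXEC): [MAIN] PC=1: DEC 1 -> ACC=-11 [depth=0]
Event 7 (INT 0): INT 0 arrives: push (MAIN, PC=2), enter IRQ0 at PC=0 (depth now 1) [depth=1]
Event 8 (EXEC): [IRQ0] PC=0: DEC 4 -> ACC=-15 [depth=1]
Event 9 (EXEC): [IRQ0] PC=1: DEC 4 -> ACC=-19 [depth=1]
Event 10 (EXEC): [IRQ0] PC=2: IRET -> resume MAIN at PC=2 (depth now 0) [depth=0]
Event 11 (EXEC): [MAIN] PC=2: DEC 1 -> ACC=-20 [depth=0]
Event 12 (EXEC): [MAIN] PC=3: INC 4 -> ACC=-16 [depth=0]
Event 13 (EXEC): [MAIN] PC=4: DEC 2 -> ACC=-18 [depth=0]
Event 14 (INT 0): INT 0 arrives: push (MAIN, PC=5), enter IRQ0 at PC=0 (depth now 1) [depth=1]
Event 15 (EXEC): [IRQ0] PC=0: DEC 4 -> ACC=-22 [depth=1]
Event 16 (EXEC): [IRQ0] PC=1: DEC 4 -> ACC=-26 [depth=1]
Event 17 (EXEC): [IRQ0] PC=2: IRET -> resume MAIN at PC=5 (depth now 0) [depth=0]
Event 18 (INT 0): INT 0 arrives: push (MAIN, PC=5), enter IRQ0 at PC=0 (depth now 1) [depth=1]
Event 19 (EXEC): [IRQ0] PC=0: DEC 4 -> ACC=-30 [depth=1]
Event 20 (EXEC): [IRQ0] PC=1: DEC 4 -> ACC=-34 [depth=1]
Event 21 (EXEC): [IRQ0] PC=2: IRET -> resume MAIN at PC=5 (depth now 0) [depth=0]
Event 22 (EXEC): [MAIN] PC=5: NOP [depth=0]
Event 23 (EXEC): [MAIN] PC=6: INC 4 -> ACC=-30 [depth=0]
Event 24 (EXEC): [MAIN] PC=7: HALT [depth=0]
Max depth observed: 1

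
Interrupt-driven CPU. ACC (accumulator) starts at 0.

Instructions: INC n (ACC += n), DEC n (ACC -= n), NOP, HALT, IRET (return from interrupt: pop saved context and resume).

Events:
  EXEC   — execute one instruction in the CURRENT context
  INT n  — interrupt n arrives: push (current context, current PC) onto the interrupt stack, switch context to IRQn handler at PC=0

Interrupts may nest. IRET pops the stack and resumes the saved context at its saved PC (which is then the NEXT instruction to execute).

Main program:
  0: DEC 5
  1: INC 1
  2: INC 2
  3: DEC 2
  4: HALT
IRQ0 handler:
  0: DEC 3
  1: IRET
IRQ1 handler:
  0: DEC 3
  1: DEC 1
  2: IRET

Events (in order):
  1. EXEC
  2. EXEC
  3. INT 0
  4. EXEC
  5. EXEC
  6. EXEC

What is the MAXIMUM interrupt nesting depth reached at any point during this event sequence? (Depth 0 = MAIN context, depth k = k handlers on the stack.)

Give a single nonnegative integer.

Event 1 (EXEC): [MAIN] PC=0: DEC 5 -> ACC=-5 [depth=0]
Event 2 (EXEC): [MAIN] PC=1: INC 1 -> ACC=-4 [depth=0]
Event 3 (INT 0): INT 0 arrives: push (MAIN, PC=2), enter IRQ0 at PC=0 (depth now 1) [depth=1]
Event 4 (EXEC): [IRQ0] PC=0: DEC 3 -> ACC=-7 [depth=1]
Event 5 (EXEC): [IRQ0] PC=1: IRET -> resume MAIN at PC=2 (depth now 0) [depth=0]
Event 6 (EXEC): [MAIN] PC=2: INC 2 -> ACC=-5 [depth=0]
Max depth observed: 1

Answer: 1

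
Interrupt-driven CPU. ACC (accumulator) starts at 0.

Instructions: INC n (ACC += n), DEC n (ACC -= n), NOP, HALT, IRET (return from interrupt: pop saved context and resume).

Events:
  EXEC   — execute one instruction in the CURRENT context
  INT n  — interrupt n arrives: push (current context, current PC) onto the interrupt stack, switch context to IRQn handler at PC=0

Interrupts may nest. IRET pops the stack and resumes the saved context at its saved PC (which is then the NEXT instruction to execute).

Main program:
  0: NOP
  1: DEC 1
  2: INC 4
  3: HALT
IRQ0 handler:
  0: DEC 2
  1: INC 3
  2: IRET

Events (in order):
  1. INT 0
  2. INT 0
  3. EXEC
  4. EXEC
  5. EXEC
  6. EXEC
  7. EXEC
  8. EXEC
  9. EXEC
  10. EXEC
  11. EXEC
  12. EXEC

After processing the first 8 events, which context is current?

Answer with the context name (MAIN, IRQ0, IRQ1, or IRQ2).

Event 1 (INT 0): INT 0 arrives: push (MAIN, PC=0), enter IRQ0 at PC=0 (depth now 1)
Event 2 (INT 0): INT 0 arrives: push (IRQ0, PC=0), enter IRQ0 at PC=0 (depth now 2)
Event 3 (EXEC): [IRQ0] PC=0: DEC 2 -> ACC=-2
Event 4 (EXEC): [IRQ0] PC=1: INC 3 -> ACC=1
Event 5 (EXEC): [IRQ0] PC=2: IRET -> resume IRQ0 at PC=0 (depth now 1)
Event 6 (EXEC): [IRQ0] PC=0: DEC 2 -> ACC=-1
Event 7 (EXEC): [IRQ0] PC=1: INC 3 -> ACC=2
Event 8 (EXEC): [IRQ0] PC=2: IRET -> resume MAIN at PC=0 (depth now 0)

Answer: MAIN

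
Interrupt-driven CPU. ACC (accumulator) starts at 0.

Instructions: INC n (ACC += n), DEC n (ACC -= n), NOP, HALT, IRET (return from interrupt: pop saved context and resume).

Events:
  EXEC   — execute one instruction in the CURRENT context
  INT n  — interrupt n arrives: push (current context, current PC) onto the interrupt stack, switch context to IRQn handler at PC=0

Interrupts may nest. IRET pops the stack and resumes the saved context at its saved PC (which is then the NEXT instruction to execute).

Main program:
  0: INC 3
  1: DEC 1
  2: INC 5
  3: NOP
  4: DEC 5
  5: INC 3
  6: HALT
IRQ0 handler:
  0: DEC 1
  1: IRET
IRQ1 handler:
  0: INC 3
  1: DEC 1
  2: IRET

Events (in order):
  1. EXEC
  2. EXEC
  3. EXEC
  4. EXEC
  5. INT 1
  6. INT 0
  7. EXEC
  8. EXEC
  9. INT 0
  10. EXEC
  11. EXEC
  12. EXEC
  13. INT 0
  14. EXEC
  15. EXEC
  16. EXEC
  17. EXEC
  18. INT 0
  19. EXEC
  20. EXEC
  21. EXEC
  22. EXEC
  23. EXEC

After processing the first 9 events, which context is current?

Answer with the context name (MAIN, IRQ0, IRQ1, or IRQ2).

Event 1 (EXEC): [MAIN] PC=0: INC 3 -> ACC=3
Event 2 (EXEC): [MAIN] PC=1: DEC 1 -> ACC=2
Event 3 (EXEC): [MAIN] PC=2: INC 5 -> ACC=7
Event 4 (EXEC): [MAIN] PC=3: NOP
Event 5 (INT 1): INT 1 arrives: push (MAIN, PC=4), enter IRQ1 at PC=0 (depth now 1)
Event 6 (INT 0): INT 0 arrives: push (IRQ1, PC=0), enter IRQ0 at PC=0 (depth now 2)
Event 7 (EXEC): [IRQ0] PC=0: DEC 1 -> ACC=6
Event 8 (EXEC): [IRQ0] PC=1: IRET -> resume IRQ1 at PC=0 (depth now 1)
Event 9 (INT 0): INT 0 arrives: push (IRQ1, PC=0), enter IRQ0 at PC=0 (depth now 2)

Answer: IRQ0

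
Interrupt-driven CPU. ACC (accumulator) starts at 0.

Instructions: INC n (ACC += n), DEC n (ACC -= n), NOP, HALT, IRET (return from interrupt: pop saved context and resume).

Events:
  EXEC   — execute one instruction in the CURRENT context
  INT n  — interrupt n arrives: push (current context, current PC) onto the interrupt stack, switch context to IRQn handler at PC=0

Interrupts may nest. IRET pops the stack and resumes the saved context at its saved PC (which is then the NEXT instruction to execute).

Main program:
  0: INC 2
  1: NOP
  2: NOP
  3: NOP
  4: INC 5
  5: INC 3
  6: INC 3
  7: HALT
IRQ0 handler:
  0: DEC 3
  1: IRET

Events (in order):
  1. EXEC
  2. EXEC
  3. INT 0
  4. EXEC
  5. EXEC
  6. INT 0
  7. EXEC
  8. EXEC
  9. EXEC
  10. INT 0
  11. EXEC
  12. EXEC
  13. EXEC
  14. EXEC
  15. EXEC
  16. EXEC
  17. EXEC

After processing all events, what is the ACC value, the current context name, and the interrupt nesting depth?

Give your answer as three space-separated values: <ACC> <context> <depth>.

Answer: 4 MAIN 0

Derivation:
Event 1 (EXEC): [MAIN] PC=0: INC 2 -> ACC=2
Event 2 (EXEC): [MAIN] PC=1: NOP
Event 3 (INT 0): INT 0 arrives: push (MAIN, PC=2), enter IRQ0 at PC=0 (depth now 1)
Event 4 (EXEC): [IRQ0] PC=0: DEC 3 -> ACC=-1
Event 5 (EXEC): [IRQ0] PC=1: IRET -> resume MAIN at PC=2 (depth now 0)
Event 6 (INT 0): INT 0 arrives: push (MAIN, PC=2), enter IRQ0 at PC=0 (depth now 1)
Event 7 (EXEC): [IRQ0] PC=0: DEC 3 -> ACC=-4
Event 8 (EXEC): [IRQ0] PC=1: IRET -> resume MAIN at PC=2 (depth now 0)
Event 9 (EXEC): [MAIN] PC=2: NOP
Event 10 (INT 0): INT 0 arrives: push (MAIN, PC=3), enter IRQ0 at PC=0 (depth now 1)
Event 11 (EXEC): [IRQ0] PC=0: DEC 3 -> ACC=-7
Event 12 (EXEC): [IRQ0] PC=1: IRET -> resume MAIN at PC=3 (depth now 0)
Event 13 (EXEC): [MAIN] PC=3: NOP
Event 14 (EXEC): [MAIN] PC=4: INC 5 -> ACC=-2
Event 15 (EXEC): [MAIN] PC=5: INC 3 -> ACC=1
Event 16 (EXEC): [MAIN] PC=6: INC 3 -> ACC=4
Event 17 (EXEC): [MAIN] PC=7: HALT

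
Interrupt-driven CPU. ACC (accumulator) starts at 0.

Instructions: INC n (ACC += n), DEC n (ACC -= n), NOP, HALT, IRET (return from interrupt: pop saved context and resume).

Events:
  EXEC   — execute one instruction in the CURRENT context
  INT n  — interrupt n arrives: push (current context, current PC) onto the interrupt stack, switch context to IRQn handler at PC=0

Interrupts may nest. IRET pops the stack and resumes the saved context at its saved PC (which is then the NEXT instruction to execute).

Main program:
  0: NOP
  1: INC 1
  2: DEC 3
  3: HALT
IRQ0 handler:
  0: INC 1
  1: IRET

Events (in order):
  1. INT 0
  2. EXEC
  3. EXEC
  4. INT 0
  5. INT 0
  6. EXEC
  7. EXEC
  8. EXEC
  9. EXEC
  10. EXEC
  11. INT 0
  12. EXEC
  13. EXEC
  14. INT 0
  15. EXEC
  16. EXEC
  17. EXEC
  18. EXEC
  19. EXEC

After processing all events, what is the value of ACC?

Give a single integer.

Answer: 3

Derivation:
Event 1 (INT 0): INT 0 arrives: push (MAIN, PC=0), enter IRQ0 at PC=0 (depth now 1)
Event 2 (EXEC): [IRQ0] PC=0: INC 1 -> ACC=1
Event 3 (EXEC): [IRQ0] PC=1: IRET -> resume MAIN at PC=0 (depth now 0)
Event 4 (INT 0): INT 0 arrives: push (MAIN, PC=0), enter IRQ0 at PC=0 (depth now 1)
Event 5 (INT 0): INT 0 arrives: push (IRQ0, PC=0), enter IRQ0 at PC=0 (depth now 2)
Event 6 (EXEC): [IRQ0] PC=0: INC 1 -> ACC=2
Event 7 (EXEC): [IRQ0] PC=1: IRET -> resume IRQ0 at PC=0 (depth now 1)
Event 8 (EXEC): [IRQ0] PC=0: INC 1 -> ACC=3
Event 9 (EXEC): [IRQ0] PC=1: IRET -> resume MAIN at PC=0 (depth now 0)
Event 10 (EXEC): [MAIN] PC=0: NOP
Event 11 (INT 0): INT 0 arrives: push (MAIN, PC=1), enter IRQ0 at PC=0 (depth now 1)
Event 12 (EXEC): [IRQ0] PC=0: INC 1 -> ACC=4
Event 13 (EXEC): [IRQ0] PC=1: IRET -> resume MAIN at PC=1 (depth now 0)
Event 14 (INT 0): INT 0 arrives: push (MAIN, PC=1), enter IRQ0 at PC=0 (depth now 1)
Event 15 (EXEC): [IRQ0] PC=0: INC 1 -> ACC=5
Event 16 (EXEC): [IRQ0] PC=1: IRET -> resume MAIN at PC=1 (depth now 0)
Event 17 (EXEC): [MAIN] PC=1: INC 1 -> ACC=6
Event 18 (EXEC): [MAIN] PC=2: DEC 3 -> ACC=3
Event 19 (EXEC): [MAIN] PC=3: HALT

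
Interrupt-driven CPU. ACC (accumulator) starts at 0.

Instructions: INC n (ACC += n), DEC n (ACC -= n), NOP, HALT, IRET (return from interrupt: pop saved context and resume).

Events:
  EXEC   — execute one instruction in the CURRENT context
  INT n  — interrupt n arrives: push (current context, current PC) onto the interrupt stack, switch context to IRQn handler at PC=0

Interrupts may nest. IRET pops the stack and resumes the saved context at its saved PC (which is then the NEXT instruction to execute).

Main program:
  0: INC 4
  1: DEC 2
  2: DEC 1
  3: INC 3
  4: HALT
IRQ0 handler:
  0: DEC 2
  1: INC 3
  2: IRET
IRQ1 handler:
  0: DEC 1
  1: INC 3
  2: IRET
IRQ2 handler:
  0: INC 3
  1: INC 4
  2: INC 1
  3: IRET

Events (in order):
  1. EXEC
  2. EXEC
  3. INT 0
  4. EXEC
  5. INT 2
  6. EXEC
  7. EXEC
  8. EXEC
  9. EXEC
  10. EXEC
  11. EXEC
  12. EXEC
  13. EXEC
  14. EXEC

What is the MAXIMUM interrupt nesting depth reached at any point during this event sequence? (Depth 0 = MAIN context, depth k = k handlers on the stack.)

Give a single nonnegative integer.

Answer: 2

Derivation:
Event 1 (EXEC): [MAIN] PC=0: INC 4 -> ACC=4 [depth=0]
Event 2 (EXEC): [MAIN] PC=1: DEC 2 -> ACC=2 [depth=0]
Event 3 (INT 0): INT 0 arrives: push (MAIN, PC=2), enter IRQ0 at PC=0 (depth now 1) [depth=1]
Event 4 (EXEC): [IRQ0] PC=0: DEC 2 -> ACC=0 [depth=1]
Event 5 (INT 2): INT 2 arrives: push (IRQ0, PC=1), enter IRQ2 at PC=0 (depth now 2) [depth=2]
Event 6 (EXEC): [IRQ2] PC=0: INC 3 -> ACC=3 [depth=2]
Event 7 (EXEC): [IRQ2] PC=1: INC 4 -> ACC=7 [depth=2]
Event 8 (EXEC): [IRQ2] PC=2: INC 1 -> ACC=8 [depth=2]
Event 9 (EXEC): [IRQ2] PC=3: IRET -> resume IRQ0 at PC=1 (depth now 1) [depth=1]
Event 10 (EXEC): [IRQ0] PC=1: INC 3 -> ACC=11 [depth=1]
Event 11 (EXEC): [IRQ0] PC=2: IRET -> resume MAIN at PC=2 (depth now 0) [depth=0]
Event 12 (EXEC): [MAIN] PC=2: DEC 1 -> ACC=10 [depth=0]
Event 13 (EXEC): [MAIN] PC=3: INC 3 -> ACC=13 [depth=0]
Event 14 (EXEC): [MAIN] PC=4: HALT [depth=0]
Max depth observed: 2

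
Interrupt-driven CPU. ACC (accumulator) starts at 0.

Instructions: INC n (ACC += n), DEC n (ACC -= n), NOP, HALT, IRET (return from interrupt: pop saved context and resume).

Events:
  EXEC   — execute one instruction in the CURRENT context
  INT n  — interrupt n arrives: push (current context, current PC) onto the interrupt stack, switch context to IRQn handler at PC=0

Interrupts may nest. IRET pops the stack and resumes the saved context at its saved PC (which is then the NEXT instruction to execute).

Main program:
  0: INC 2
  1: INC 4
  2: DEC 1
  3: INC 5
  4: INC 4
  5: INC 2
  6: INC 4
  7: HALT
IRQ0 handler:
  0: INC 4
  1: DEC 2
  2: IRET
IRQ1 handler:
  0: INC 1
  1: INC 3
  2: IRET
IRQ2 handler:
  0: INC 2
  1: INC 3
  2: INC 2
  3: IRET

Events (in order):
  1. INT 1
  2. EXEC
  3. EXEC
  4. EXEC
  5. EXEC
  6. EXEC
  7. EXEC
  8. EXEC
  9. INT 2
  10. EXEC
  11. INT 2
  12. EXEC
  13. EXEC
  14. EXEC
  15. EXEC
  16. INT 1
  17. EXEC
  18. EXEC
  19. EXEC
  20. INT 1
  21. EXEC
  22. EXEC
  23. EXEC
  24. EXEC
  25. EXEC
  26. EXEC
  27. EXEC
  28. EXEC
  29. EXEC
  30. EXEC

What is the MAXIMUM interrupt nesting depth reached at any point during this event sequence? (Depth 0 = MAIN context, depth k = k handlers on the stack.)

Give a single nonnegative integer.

Answer: 2

Derivation:
Event 1 (INT 1): INT 1 arrives: push (MAIN, PC=0), enter IRQ1 at PC=0 (depth now 1) [depth=1]
Event 2 (EXEC): [IRQ1] PC=0: INC 1 -> ACC=1 [depth=1]
Event 3 (EXEC): [IRQ1] PC=1: INC 3 -> ACC=4 [depth=1]
Event 4 (EXEC): [IRQ1] PC=2: IRET -> resume MAIN at PC=0 (depth now 0) [depth=0]
Event 5 (EXEC): [MAIN] PC=0: INC 2 -> ACC=6 [depth=0]
Event 6 (EXEC): [MAIN] PC=1: INC 4 -> ACC=10 [depth=0]
Event 7 (EXEC): [MAIN] PC=2: DEC 1 -> ACC=9 [depth=0]
Event 8 (EXEC): [MAIN] PC=3: INC 5 -> ACC=14 [depth=0]
Event 9 (INT 2): INT 2 arrives: push (MAIN, PC=4), enter IRQ2 at PC=0 (depth now 1) [depth=1]
Event 10 (EXEC): [IRQ2] PC=0: INC 2 -> ACC=16 [depth=1]
Event 11 (INT 2): INT 2 arrives: push (IRQ2, PC=1), enter IRQ2 at PC=0 (depth now 2) [depth=2]
Event 12 (EXEC): [IRQ2] PC=0: INC 2 -> ACC=18 [depth=2]
Event 13 (EXEC): [IRQ2] PC=1: INC 3 -> ACC=21 [depth=2]
Event 14 (EXEC): [IRQ2] PC=2: INC 2 -> ACC=23 [depth=2]
Event 15 (EXEC): [IRQ2] PC=3: IRET -> resume IRQ2 at PC=1 (depth now 1) [depth=1]
Event 16 (INT 1): INT 1 arrives: push (IRQ2, PC=1), enter IRQ1 at PC=0 (depth now 2) [depth=2]
Event 17 (EXEC): [IRQ1] PC=0: INC 1 -> ACC=24 [depth=2]
Event 18 (EXEC): [IRQ1] PC=1: INC 3 -> ACC=27 [depth=2]
Event 19 (EXEC): [IRQ1] PC=2: IRET -> resume IRQ2 at PC=1 (depth now 1) [depth=1]
Event 20 (INT 1): INT 1 arrives: push (IRQ2, PC=1), enter IRQ1 at PC=0 (depth now 2) [depth=2]
Event 21 (EXEC): [IRQ1] PC=0: INC 1 -> ACC=28 [depth=2]
Event 22 (EXEC): [IRQ1] PC=1: INC 3 -> ACC=31 [depth=2]
Event 23 (EXEC): [IRQ1] PC=2: IRET -> resume IRQ2 at PC=1 (depth now 1) [depth=1]
Event 24 (EXEC): [IRQ2] PC=1: INC 3 -> ACC=34 [depth=1]
Event 25 (EXEC): [IRQ2] PC=2: INC 2 -> ACC=36 [depth=1]
Event 26 (EXEC): [IRQ2] PC=3: IRET -> resume MAIN at PC=4 (depth now 0) [depth=0]
Event 27 (EXEC): [MAIN] PC=4: INC 4 -> ACC=40 [depth=0]
Event 28 (EXEC): [MAIN] PC=5: INC 2 -> ACC=42 [depth=0]
Event 29 (EXEC): [MAIN] PC=6: INC 4 -> ACC=46 [depth=0]
Event 30 (EXEC): [MAIN] PC=7: HALT [depth=0]
Max depth observed: 2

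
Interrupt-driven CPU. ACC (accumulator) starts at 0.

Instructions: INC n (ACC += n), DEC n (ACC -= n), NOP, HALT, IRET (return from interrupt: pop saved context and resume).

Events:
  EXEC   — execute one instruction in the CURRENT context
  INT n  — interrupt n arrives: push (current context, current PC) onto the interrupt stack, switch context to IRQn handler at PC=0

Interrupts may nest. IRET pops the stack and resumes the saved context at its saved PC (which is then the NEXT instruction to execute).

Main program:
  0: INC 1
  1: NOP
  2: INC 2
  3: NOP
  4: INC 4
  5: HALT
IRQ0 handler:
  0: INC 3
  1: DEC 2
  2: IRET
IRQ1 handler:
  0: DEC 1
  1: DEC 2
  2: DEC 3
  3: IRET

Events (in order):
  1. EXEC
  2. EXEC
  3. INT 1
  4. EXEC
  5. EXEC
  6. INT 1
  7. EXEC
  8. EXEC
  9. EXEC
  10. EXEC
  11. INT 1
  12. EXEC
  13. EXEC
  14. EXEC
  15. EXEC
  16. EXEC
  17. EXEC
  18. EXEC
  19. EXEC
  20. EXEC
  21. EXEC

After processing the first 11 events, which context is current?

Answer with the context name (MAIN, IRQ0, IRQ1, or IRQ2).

Event 1 (EXEC): [MAIN] PC=0: INC 1 -> ACC=1
Event 2 (EXEC): [MAIN] PC=1: NOP
Event 3 (INT 1): INT 1 arrives: push (MAIN, PC=2), enter IRQ1 at PC=0 (depth now 1)
Event 4 (EXEC): [IRQ1] PC=0: DEC 1 -> ACC=0
Event 5 (EXEC): [IRQ1] PC=1: DEC 2 -> ACC=-2
Event 6 (INT 1): INT 1 arrives: push (IRQ1, PC=2), enter IRQ1 at PC=0 (depth now 2)
Event 7 (EXEC): [IRQ1] PC=0: DEC 1 -> ACC=-3
Event 8 (EXEC): [IRQ1] PC=1: DEC 2 -> ACC=-5
Event 9 (EXEC): [IRQ1] PC=2: DEC 3 -> ACC=-8
Event 10 (EXEC): [IRQ1] PC=3: IRET -> resume IRQ1 at PC=2 (depth now 1)
Event 11 (INT 1): INT 1 arrives: push (IRQ1, PC=2), enter IRQ1 at PC=0 (depth now 2)

Answer: IRQ1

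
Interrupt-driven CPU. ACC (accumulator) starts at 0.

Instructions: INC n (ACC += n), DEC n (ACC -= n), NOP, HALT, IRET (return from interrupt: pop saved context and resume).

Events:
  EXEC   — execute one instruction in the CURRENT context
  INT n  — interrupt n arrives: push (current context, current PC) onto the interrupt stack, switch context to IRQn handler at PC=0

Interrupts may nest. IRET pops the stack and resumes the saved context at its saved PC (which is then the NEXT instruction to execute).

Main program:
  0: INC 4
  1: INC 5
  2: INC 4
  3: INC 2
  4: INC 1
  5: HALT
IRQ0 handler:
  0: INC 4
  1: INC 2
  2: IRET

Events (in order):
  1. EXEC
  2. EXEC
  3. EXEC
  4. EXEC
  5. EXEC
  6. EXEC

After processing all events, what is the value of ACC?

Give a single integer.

Answer: 16

Derivation:
Event 1 (EXEC): [MAIN] PC=0: INC 4 -> ACC=4
Event 2 (EXEC): [MAIN] PC=1: INC 5 -> ACC=9
Event 3 (EXEC): [MAIN] PC=2: INC 4 -> ACC=13
Event 4 (EXEC): [MAIN] PC=3: INC 2 -> ACC=15
Event 5 (EXEC): [MAIN] PC=4: INC 1 -> ACC=16
Event 6 (EXEC): [MAIN] PC=5: HALT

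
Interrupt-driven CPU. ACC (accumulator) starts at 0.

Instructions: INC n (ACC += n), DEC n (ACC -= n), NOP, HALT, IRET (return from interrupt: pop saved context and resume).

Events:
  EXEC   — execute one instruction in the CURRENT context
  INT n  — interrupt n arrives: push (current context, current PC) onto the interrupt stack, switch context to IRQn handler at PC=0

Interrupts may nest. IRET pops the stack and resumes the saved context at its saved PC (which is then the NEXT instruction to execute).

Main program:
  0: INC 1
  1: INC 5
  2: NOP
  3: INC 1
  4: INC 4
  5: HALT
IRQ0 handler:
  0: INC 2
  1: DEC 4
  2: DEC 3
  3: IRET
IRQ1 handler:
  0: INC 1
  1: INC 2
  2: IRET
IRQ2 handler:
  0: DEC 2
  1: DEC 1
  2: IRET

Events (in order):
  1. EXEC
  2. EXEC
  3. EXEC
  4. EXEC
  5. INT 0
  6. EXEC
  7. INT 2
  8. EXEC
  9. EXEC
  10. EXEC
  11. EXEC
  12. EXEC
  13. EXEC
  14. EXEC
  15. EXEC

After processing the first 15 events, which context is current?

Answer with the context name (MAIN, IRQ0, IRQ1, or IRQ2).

Event 1 (EXEC): [MAIN] PC=0: INC 1 -> ACC=1
Event 2 (EXEC): [MAIN] PC=1: INC 5 -> ACC=6
Event 3 (EXEC): [MAIN] PC=2: NOP
Event 4 (EXEC): [MAIN] PC=3: INC 1 -> ACC=7
Event 5 (INT 0): INT 0 arrives: push (MAIN, PC=4), enter IRQ0 at PC=0 (depth now 1)
Event 6 (EXEC): [IRQ0] PC=0: INC 2 -> ACC=9
Event 7 (INT 2): INT 2 arrives: push (IRQ0, PC=1), enter IRQ2 at PC=0 (depth now 2)
Event 8 (EXEC): [IRQ2] PC=0: DEC 2 -> ACC=7
Event 9 (EXEC): [IRQ2] PC=1: DEC 1 -> ACC=6
Event 10 (EXEC): [IRQ2] PC=2: IRET -> resume IRQ0 at PC=1 (depth now 1)
Event 11 (EXEC): [IRQ0] PC=1: DEC 4 -> ACC=2
Event 12 (EXEC): [IRQ0] PC=2: DEC 3 -> ACC=-1
Event 13 (EXEC): [IRQ0] PC=3: IRET -> resume MAIN at PC=4 (depth now 0)
Event 14 (EXEC): [MAIN] PC=4: INC 4 -> ACC=3
Event 15 (EXEC): [MAIN] PC=5: HALT

Answer: MAIN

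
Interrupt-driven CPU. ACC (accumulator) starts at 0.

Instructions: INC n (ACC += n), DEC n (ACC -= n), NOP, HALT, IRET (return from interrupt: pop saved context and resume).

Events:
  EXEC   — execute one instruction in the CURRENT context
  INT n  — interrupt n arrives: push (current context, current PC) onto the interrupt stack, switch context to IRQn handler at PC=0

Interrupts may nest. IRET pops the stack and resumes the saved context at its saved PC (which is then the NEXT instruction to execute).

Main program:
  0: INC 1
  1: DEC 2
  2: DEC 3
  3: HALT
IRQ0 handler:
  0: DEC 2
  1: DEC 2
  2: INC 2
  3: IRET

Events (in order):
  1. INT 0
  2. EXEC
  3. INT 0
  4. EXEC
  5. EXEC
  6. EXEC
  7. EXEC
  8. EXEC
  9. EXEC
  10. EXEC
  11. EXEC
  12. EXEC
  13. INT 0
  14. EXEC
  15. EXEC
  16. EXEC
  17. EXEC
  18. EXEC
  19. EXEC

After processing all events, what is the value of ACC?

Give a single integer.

Answer: -10

Derivation:
Event 1 (INT 0): INT 0 arrives: push (MAIN, PC=0), enter IRQ0 at PC=0 (depth now 1)
Event 2 (EXEC): [IRQ0] PC=0: DEC 2 -> ACC=-2
Event 3 (INT 0): INT 0 arrives: push (IRQ0, PC=1), enter IRQ0 at PC=0 (depth now 2)
Event 4 (EXEC): [IRQ0] PC=0: DEC 2 -> ACC=-4
Event 5 (EXEC): [IRQ0] PC=1: DEC 2 -> ACC=-6
Event 6 (EXEC): [IRQ0] PC=2: INC 2 -> ACC=-4
Event 7 (EXEC): [IRQ0] PC=3: IRET -> resume IRQ0 at PC=1 (depth now 1)
Event 8 (EXEC): [IRQ0] PC=1: DEC 2 -> ACC=-6
Event 9 (EXEC): [IRQ0] PC=2: INC 2 -> ACC=-4
Event 10 (EXEC): [IRQ0] PC=3: IRET -> resume MAIN at PC=0 (depth now 0)
Event 11 (EXEC): [MAIN] PC=0: INC 1 -> ACC=-3
Event 12 (EXEC): [MAIN] PC=1: DEC 2 -> ACC=-5
Event 13 (INT 0): INT 0 arrives: push (MAIN, PC=2), enter IRQ0 at PC=0 (depth now 1)
Event 14 (EXEC): [IRQ0] PC=0: DEC 2 -> ACC=-7
Event 15 (EXEC): [IRQ0] PC=1: DEC 2 -> ACC=-9
Event 16 (EXEC): [IRQ0] PC=2: INC 2 -> ACC=-7
Event 17 (EXEC): [IRQ0] PC=3: IRET -> resume MAIN at PC=2 (depth now 0)
Event 18 (EXEC): [MAIN] PC=2: DEC 3 -> ACC=-10
Event 19 (EXEC): [MAIN] PC=3: HALT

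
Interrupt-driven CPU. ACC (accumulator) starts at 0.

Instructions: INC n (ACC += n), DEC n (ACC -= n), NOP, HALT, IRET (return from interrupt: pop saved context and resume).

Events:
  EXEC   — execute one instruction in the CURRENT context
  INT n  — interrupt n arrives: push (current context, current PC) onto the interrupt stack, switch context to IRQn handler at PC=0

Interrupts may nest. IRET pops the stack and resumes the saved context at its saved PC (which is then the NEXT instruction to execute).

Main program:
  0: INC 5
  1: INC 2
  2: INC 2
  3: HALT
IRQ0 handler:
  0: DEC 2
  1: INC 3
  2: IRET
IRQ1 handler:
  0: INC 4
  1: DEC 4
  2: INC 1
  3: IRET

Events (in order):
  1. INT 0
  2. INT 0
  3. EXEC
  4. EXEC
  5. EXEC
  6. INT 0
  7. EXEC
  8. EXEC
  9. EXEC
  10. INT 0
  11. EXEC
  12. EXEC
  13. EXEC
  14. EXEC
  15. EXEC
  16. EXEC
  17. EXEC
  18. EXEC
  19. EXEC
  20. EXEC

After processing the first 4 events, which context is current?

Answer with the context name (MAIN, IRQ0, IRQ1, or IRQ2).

Event 1 (INT 0): INT 0 arrives: push (MAIN, PC=0), enter IRQ0 at PC=0 (depth now 1)
Event 2 (INT 0): INT 0 arrives: push (IRQ0, PC=0), enter IRQ0 at PC=0 (depth now 2)
Event 3 (EXEC): [IRQ0] PC=0: DEC 2 -> ACC=-2
Event 4 (EXEC): [IRQ0] PC=1: INC 3 -> ACC=1

Answer: IRQ0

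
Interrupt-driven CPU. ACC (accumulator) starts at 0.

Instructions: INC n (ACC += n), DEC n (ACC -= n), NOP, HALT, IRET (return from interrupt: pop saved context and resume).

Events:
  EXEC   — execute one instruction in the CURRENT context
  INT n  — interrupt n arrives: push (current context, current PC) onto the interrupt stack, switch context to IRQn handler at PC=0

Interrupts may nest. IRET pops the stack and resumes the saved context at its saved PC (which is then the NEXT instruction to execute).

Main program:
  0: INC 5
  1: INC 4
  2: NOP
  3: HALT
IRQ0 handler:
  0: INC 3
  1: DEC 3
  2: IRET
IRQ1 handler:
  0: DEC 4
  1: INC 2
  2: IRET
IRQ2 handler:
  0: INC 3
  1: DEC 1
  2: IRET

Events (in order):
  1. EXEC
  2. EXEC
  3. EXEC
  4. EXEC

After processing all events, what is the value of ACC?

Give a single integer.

Answer: 9

Derivation:
Event 1 (EXEC): [MAIN] PC=0: INC 5 -> ACC=5
Event 2 (EXEC): [MAIN] PC=1: INC 4 -> ACC=9
Event 3 (EXEC): [MAIN] PC=2: NOP
Event 4 (EXEC): [MAIN] PC=3: HALT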